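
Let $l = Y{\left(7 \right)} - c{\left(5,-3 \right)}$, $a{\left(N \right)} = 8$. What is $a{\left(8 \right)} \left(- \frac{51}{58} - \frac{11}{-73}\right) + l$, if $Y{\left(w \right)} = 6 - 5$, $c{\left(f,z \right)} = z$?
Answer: $- \frac{3872}{2117} \approx -1.829$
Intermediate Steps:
$Y{\left(w \right)} = 1$
$l = 4$ ($l = 1 - -3 = 1 + 3 = 4$)
$a{\left(8 \right)} \left(- \frac{51}{58} - \frac{11}{-73}\right) + l = 8 \left(- \frac{51}{58} - \frac{11}{-73}\right) + 4 = 8 \left(\left(-51\right) \frac{1}{58} - - \frac{11}{73}\right) + 4 = 8 \left(- \frac{51}{58} + \frac{11}{73}\right) + 4 = 8 \left(- \frac{3085}{4234}\right) + 4 = - \frac{12340}{2117} + 4 = - \frac{3872}{2117}$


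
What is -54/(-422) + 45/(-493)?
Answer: 3816/104023 ≈ 0.036684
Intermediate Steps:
-54/(-422) + 45/(-493) = -54*(-1/422) + 45*(-1/493) = 27/211 - 45/493 = 3816/104023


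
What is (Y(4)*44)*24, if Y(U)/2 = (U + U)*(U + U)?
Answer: 135168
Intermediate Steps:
Y(U) = 8*U² (Y(U) = 2*((U + U)*(U + U)) = 2*((2*U)*(2*U)) = 2*(4*U²) = 8*U²)
(Y(4)*44)*24 = ((8*4²)*44)*24 = ((8*16)*44)*24 = (128*44)*24 = 5632*24 = 135168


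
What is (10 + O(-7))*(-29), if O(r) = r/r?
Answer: -319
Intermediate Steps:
O(r) = 1
(10 + O(-7))*(-29) = (10 + 1)*(-29) = 11*(-29) = -319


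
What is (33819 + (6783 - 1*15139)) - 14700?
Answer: 10763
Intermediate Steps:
(33819 + (6783 - 1*15139)) - 14700 = (33819 + (6783 - 15139)) - 14700 = (33819 - 8356) - 14700 = 25463 - 14700 = 10763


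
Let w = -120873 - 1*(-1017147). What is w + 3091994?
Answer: 3988268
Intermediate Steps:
w = 896274 (w = -120873 + 1017147 = 896274)
w + 3091994 = 896274 + 3091994 = 3988268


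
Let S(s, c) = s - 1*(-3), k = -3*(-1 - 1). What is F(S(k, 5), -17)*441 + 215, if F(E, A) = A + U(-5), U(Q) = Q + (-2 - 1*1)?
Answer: -10810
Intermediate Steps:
U(Q) = -3 + Q (U(Q) = Q + (-2 - 1) = Q - 3 = -3 + Q)
k = 6 (k = -3*(-2) = 6)
S(s, c) = 3 + s (S(s, c) = s + 3 = 3 + s)
F(E, A) = -8 + A (F(E, A) = A + (-3 - 5) = A - 8 = -8 + A)
F(S(k, 5), -17)*441 + 215 = (-8 - 17)*441 + 215 = -25*441 + 215 = -11025 + 215 = -10810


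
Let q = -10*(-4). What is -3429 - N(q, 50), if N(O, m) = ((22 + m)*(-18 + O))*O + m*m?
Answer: -69289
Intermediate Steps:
q = 40
N(O, m) = m² + O*(-18 + O)*(22 + m) (N(O, m) = ((-18 + O)*(22 + m))*O + m² = O*(-18 + O)*(22 + m) + m² = m² + O*(-18 + O)*(22 + m))
-3429 - N(q, 50) = -3429 - (50² - 396*40 + 22*40² + 50*40² - 18*40*50) = -3429 - (2500 - 15840 + 22*1600 + 50*1600 - 36000) = -3429 - (2500 - 15840 + 35200 + 80000 - 36000) = -3429 - 1*65860 = -3429 - 65860 = -69289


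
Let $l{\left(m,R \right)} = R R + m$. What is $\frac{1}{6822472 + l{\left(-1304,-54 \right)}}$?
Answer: $\frac{1}{6824084} \approx 1.4654 \cdot 10^{-7}$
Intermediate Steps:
$l{\left(m,R \right)} = m + R^{2}$ ($l{\left(m,R \right)} = R^{2} + m = m + R^{2}$)
$\frac{1}{6822472 + l{\left(-1304,-54 \right)}} = \frac{1}{6822472 - \left(1304 - \left(-54\right)^{2}\right)} = \frac{1}{6822472 + \left(-1304 + 2916\right)} = \frac{1}{6822472 + 1612} = \frac{1}{6824084}$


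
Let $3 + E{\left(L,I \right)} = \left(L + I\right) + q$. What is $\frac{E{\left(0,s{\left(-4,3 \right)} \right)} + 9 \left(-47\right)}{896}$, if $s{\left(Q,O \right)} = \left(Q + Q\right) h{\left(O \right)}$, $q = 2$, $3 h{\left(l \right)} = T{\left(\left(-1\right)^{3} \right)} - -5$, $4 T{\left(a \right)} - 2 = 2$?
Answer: $- \frac{55}{112} \approx -0.49107$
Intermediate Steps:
$T{\left(a \right)} = 1$ ($T{\left(a \right)} = \frac{1}{2} + \frac{1}{4} \cdot 2 = \frac{1}{2} + \frac{1}{2} = 1$)
$h{\left(l \right)} = 2$ ($h{\left(l \right)} = \frac{1 - -5}{3} = \frac{1 + 5}{3} = \frac{1}{3} \cdot 6 = 2$)
$s{\left(Q,O \right)} = 4 Q$ ($s{\left(Q,O \right)} = \left(Q + Q\right) 2 = 2 Q 2 = 4 Q$)
$E{\left(L,I \right)} = -1 + I + L$ ($E{\left(L,I \right)} = -3 + \left(\left(L + I\right) + 2\right) = -3 + \left(\left(I + L\right) + 2\right) = -3 + \left(2 + I + L\right) = -1 + I + L$)
$\frac{E{\left(0,s{\left(-4,3 \right)} \right)} + 9 \left(-47\right)}{896} = \frac{\left(-1 + 4 \left(-4\right) + 0\right) + 9 \left(-47\right)}{896} = \left(\left(-1 - 16 + 0\right) - 423\right) \frac{1}{896} = \left(-17 - 423\right) \frac{1}{896} = \left(-440\right) \frac{1}{896} = - \frac{55}{112}$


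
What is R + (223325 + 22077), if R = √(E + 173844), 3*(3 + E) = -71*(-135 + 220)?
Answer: 245402 + 4*√96654/3 ≈ 2.4582e+5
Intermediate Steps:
E = -6044/3 (E = -3 + (-71*(-135 + 220))/3 = -3 + (-71*85)/3 = -3 + (⅓)*(-6035) = -3 - 6035/3 = -6044/3 ≈ -2014.7)
R = 4*√96654/3 (R = √(-6044/3 + 173844) = √(515488/3) = 4*√96654/3 ≈ 414.52)
R + (223325 + 22077) = 4*√96654/3 + (223325 + 22077) = 4*√96654/3 + 245402 = 245402 + 4*√96654/3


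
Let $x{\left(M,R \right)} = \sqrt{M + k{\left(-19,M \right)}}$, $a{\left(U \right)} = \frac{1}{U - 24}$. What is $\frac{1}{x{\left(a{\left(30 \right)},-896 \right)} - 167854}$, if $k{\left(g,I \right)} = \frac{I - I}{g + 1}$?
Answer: $- \frac{1007124}{169049791895} - \frac{\sqrt{6}}{169049791895} \approx -5.9576 \cdot 10^{-6}$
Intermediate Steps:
$a{\left(U \right)} = \frac{1}{-24 + U}$
$k{\left(g,I \right)} = 0$ ($k{\left(g,I \right)} = \frac{0}{1 + g} = 0$)
$x{\left(M,R \right)} = \sqrt{M}$ ($x{\left(M,R \right)} = \sqrt{M + 0} = \sqrt{M}$)
$\frac{1}{x{\left(a{\left(30 \right)},-896 \right)} - 167854} = \frac{1}{\sqrt{\frac{1}{-24 + 30}} - 167854} = \frac{1}{\sqrt{\frac{1}{6}} - 167854} = \frac{1}{\frac{\sqrt{6}}{6} - 167854} = \frac{1}{-167854 + \frac{\sqrt{6}}{6}}$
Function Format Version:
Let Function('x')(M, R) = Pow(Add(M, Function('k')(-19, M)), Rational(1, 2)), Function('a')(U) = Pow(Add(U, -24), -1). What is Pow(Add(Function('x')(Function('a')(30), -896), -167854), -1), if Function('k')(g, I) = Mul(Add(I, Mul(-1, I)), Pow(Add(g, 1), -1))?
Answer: Add(Rational(-1007124, 169049791895), Mul(Rational(-1, 169049791895), Pow(6, Rational(1, 2)))) ≈ -5.9576e-6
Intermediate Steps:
Function('a')(U) = Pow(Add(-24, U), -1)
Function('k')(g, I) = 0 (Function('k')(g, I) = Mul(0, Pow(Add(1, g), -1)) = 0)
Function('x')(M, R) = Pow(M, Rational(1, 2)) (Function('x')(M, R) = Pow(Add(M, 0), Rational(1, 2)) = Pow(M, Rational(1, 2)))
Pow(Add(Function('x')(Function('a')(30), -896), -167854), -1) = Pow(Add(Pow(Pow(Add(-24, 30), -1), Rational(1, 2)), -167854), -1) = Pow(Add(Pow(Pow(6, -1), Rational(1, 2)), -167854), -1) = Pow(Add(Pow(Rational(1, 6), Rational(1, 2)), -167854), -1) = Pow(Add(Mul(Rational(1, 6), Pow(6, Rational(1, 2))), -167854), -1) = Pow(Add(-167854, Mul(Rational(1, 6), Pow(6, Rational(1, 2)))), -1)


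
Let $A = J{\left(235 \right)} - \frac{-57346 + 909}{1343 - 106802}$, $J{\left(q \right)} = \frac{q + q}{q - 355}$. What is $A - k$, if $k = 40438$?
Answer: $- \frac{17060082107}{421836} \approx -40442.0$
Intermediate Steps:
$J{\left(q \right)} = \frac{2 q}{-355 + q}$
$A = - \frac{1877939}{421836}$ ($A = 2 \cdot 235 \frac{1}{-355 + 235} - \frac{-57346 + 909}{1343 - 106802} = 2 \cdot 235 \frac{1}{-120} - - \frac{56437}{-105459} = 2 \cdot 235 \left(- \frac{1}{120}\right) - \left(-56437\right) \left(- \frac{1}{105459}\right) = - \frac{47}{12} - \frac{56437}{105459} = - \frac{1877939}{421836} \approx -4.4518$)
$A - k = - \frac{1877939}{421836} - 40438 = - \frac{17060082107}{421836}$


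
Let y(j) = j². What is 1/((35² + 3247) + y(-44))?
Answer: 1/6408 ≈ 0.00015605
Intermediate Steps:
1/((35² + 3247) + y(-44)) = 1/((35² + 3247) + (-44)²) = 1/((1225 + 3247) + 1936) = 1/(4472 + 1936) = 1/6408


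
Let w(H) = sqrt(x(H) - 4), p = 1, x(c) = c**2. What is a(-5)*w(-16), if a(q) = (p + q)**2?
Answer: 96*sqrt(7) ≈ 253.99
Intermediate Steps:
w(H) = sqrt(-4 + H**2) (w(H) = sqrt(H**2 - 4) = sqrt(-4 + H**2))
a(q) = (1 + q)**2
a(-5)*w(-16) = (1 - 5)**2*sqrt(-4 + (-16)**2) = (-4)**2*sqrt(-4 + 256) = 16*sqrt(252) = 16*(6*sqrt(7)) = 96*sqrt(7)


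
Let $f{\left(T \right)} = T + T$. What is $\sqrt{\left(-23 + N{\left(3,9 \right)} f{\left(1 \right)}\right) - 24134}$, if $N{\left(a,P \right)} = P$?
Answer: $i \sqrt{24139} \approx 155.37 i$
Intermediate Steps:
$f{\left(T \right)} = 2 T$
$\sqrt{\left(-23 + N{\left(3,9 \right)} f{\left(1 \right)}\right) - 24134} = \sqrt{\left(-23 + 9 \cdot 2 \cdot 1\right) - 24134} = \sqrt{\left(-23 + 9 \cdot 2\right) - 24134} = \sqrt{\left(-23 + 18\right) - 24134} = \sqrt{-5 - 24134} = \sqrt{-24139} = i \sqrt{24139}$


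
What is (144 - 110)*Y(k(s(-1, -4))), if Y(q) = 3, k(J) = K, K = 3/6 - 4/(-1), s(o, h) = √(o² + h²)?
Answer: 102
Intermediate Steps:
s(o, h) = √(h² + o²)
K = 9/2 (K = 3*(⅙) - 4*(-1) = ½ + 4 = 9/2 ≈ 4.5000)
k(J) = 9/2
(144 - 110)*Y(k(s(-1, -4))) = (144 - 110)*3 = 34*3 = 102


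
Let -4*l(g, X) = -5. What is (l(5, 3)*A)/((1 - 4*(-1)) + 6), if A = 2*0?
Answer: 0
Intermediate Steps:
l(g, X) = 5/4 (l(g, X) = -¼*(-5) = 5/4)
A = 0
(l(5, 3)*A)/((1 - 4*(-1)) + 6) = ((5/4)*0)/((1 - 4*(-1)) + 6) = 0/((1 + 4) + 6) = 0/(5 + 6) = 0/11 = 0*(1/11) = 0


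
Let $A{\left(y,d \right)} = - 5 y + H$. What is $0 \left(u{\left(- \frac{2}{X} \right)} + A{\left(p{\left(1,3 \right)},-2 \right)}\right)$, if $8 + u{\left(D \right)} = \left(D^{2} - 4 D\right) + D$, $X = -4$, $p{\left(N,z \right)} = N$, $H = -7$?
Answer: $0$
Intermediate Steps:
$A{\left(y,d \right)} = -7 - 5 y$ ($A{\left(y,d \right)} = - 5 y - 7 = -7 - 5 y$)
$u{\left(D \right)} = -8 + D^{2} - 3 D$ ($u{\left(D \right)} = -8 + \left(\left(D^{2} - 4 D\right) + D\right) = -8 + \left(D^{2} - 3 D\right) = -8 + D^{2} - 3 D$)
$0 \left(u{\left(- \frac{2}{X} \right)} + A{\left(p{\left(1,3 \right)},-2 \right)}\right) = 0 \left(\left(-8 + \left(- \frac{2}{-4}\right)^{2} - 3 \left(- \frac{2}{-4}\right)\right) - 12\right) = 0 \left(\left(-8 + \left(\left(-2\right) \left(- \frac{1}{4}\right)\right)^{2} - 3 \left(\left(-2\right) \left(- \frac{1}{4}\right)\right)\right) - 12\right) = 0 \left(\left(-8 + \left(\frac{1}{2}\right)^{2} - \frac{3}{2}\right) - 12\right) = 0 \left(\left(-8 + \frac{1}{4} - \frac{3}{2}\right) - 12\right) = 0 \left(- \frac{37}{4} - 12\right) = 0 \left(- \frac{85}{4}\right) = 0$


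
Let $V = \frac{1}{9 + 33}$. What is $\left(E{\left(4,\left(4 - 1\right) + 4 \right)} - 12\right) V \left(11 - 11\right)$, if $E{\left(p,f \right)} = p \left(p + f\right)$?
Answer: $0$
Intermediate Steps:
$E{\left(p,f \right)} = p \left(f + p\right)$
$V = \frac{1}{42} \approx 0.02381$
$\left(E{\left(4,\left(4 - 1\right) + 4 \right)} - 12\right) V \left(11 - 11\right) = \left(4 \left(\left(\left(4 - 1\right) + 4\right) + 4\right) - 12\right) \frac{1}{42} \left(11 - 11\right) = \left(4 \left(\left(3 + 4\right) + 4\right) - 12\right) \frac{1}{42} \cdot 0 = \left(4 \left(7 + 4\right) - 12\right) \frac{1}{42} \cdot 0 = \left(4 \cdot 11 - 12\right) \frac{1}{42} \cdot 0 = \left(44 - 12\right) \frac{1}{42} \cdot 0 = 32 \cdot \frac{1}{42} \cdot 0 = \frac{16}{21} \cdot 0 = 0$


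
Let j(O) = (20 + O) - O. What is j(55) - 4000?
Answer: -3980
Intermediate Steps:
j(O) = 20
j(55) - 4000 = 20 - 4000 = -3980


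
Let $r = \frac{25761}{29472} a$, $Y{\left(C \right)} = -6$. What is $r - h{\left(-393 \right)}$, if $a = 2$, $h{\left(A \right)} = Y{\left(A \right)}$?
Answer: $\frac{38059}{4912} \approx 7.7482$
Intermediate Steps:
$h{\left(A \right)} = -6$
$r = \frac{8587}{4912}$ ($r = \frac{25761}{29472} \cdot 2 = 25761 \cdot \frac{1}{29472} \cdot 2 = \frac{8587}{9824} \cdot 2 = \frac{8587}{4912} \approx 1.7482$)
$r - h{\left(-393 \right)} = \frac{8587}{4912} - -6 = \frac{8587}{4912} + 6 = \frac{38059}{4912}$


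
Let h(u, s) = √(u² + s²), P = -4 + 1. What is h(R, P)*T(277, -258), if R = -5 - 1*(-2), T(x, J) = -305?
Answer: -915*√2 ≈ -1294.0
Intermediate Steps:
R = -3 (R = -5 + 2 = -3)
P = -3
h(u, s) = √(s² + u²)
h(R, P)*T(277, -258) = √((-3)² + (-3)²)*(-305) = √(9 + 9)*(-305) = √18*(-305) = (3*√2)*(-305) = -915*√2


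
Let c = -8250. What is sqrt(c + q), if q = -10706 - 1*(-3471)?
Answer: I*sqrt(15485) ≈ 124.44*I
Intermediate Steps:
q = -7235 (q = -10706 + 3471 = -7235)
sqrt(c + q) = sqrt(-8250 - 7235) = sqrt(-15485) = I*sqrt(15485)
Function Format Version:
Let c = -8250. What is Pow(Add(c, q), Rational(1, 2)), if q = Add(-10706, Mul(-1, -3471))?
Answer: Mul(I, Pow(15485, Rational(1, 2))) ≈ Mul(124.44, I)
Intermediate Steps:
q = -7235 (q = Add(-10706, 3471) = -7235)
Pow(Add(c, q), Rational(1, 2)) = Pow(Add(-8250, -7235), Rational(1, 2)) = Pow(-15485, Rational(1, 2)) = Mul(I, Pow(15485, Rational(1, 2)))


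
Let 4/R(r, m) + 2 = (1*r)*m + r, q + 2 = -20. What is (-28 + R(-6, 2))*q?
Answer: 3102/5 ≈ 620.40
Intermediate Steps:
q = -22 (q = -2 - 20 = -22)
R(r, m) = 4/(-2 + r + m*r) (R(r, m) = 4/(-2 + ((1*r)*m + r)) = 4/(-2 + (r*m + r)) = 4/(-2 + (m*r + r)) = 4/(-2 + (r + m*r)) = 4/(-2 + r + m*r))
(-28 + R(-6, 2))*q = (-28 + 4/(-2 - 6 + 2*(-6)))*(-22) = (-28 + 4/(-2 - 6 - 12))*(-22) = (-28 + 4/(-20))*(-22) = (-28 + 4*(-1/20))*(-22) = (-28 - ⅕)*(-22) = -141/5*(-22) = 3102/5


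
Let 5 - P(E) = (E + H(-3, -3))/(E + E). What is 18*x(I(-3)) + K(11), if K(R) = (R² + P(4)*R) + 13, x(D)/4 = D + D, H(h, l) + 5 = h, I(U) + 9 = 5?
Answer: -763/2 ≈ -381.50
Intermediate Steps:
I(U) = -4 (I(U) = -9 + 5 = -4)
H(h, l) = -5 + h
x(D) = 8*D (x(D) = 4*(D + D) = 4*(2*D) = 8*D)
P(E) = 5 - (-8 + E)/(2*E) (P(E) = 5 - (E + (-5 - 3))/(E + E) = 5 - (E - 8)/(2*E) = 5 - (-8 + E)*1/(2*E) = 5 - (-8 + E)/(2*E))
K(R) = 13 + R² + 11*R/2 (K(R) = (R² + (9/2 + 4/4)*R) + 13 = (R² + (9/2 + 4*(¼))*R) + 13 = (R² + (9/2 + 1)*R) + 13 = (R² + 11*R/2) + 13 = 13 + R² + 11*R/2)
18*x(I(-3)) + K(11) = 18*(8*(-4)) + (13 + 11² + (11/2)*11) = 18*(-32) + (13 + 121 + 121/2) = -576 + 389/2 = -763/2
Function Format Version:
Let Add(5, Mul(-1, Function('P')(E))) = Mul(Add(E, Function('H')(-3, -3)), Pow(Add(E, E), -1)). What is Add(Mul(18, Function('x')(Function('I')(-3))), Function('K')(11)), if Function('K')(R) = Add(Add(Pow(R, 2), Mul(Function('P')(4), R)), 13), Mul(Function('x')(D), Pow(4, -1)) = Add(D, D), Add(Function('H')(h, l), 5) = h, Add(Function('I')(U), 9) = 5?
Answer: Rational(-763, 2) ≈ -381.50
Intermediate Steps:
Function('I')(U) = -4 (Function('I')(U) = Add(-9, 5) = -4)
Function('H')(h, l) = Add(-5, h)
Function('x')(D) = Mul(8, D) (Function('x')(D) = Mul(4, Add(D, D)) = Mul(4, Mul(2, D)) = Mul(8, D))
Function('P')(E) = Add(5, Mul(Rational(-1, 2), Pow(E, -1), Add(-8, E))) (Function('P')(E) = Add(5, Mul(-1, Mul(Add(E, Add(-5, -3)), Pow(Add(E, E), -1)))) = Add(5, Mul(-1, Mul(Add(E, -8), Pow(Mul(2, E), -1)))) = Add(5, Mul(-1, Mul(Add(-8, E), Mul(Rational(1, 2), Pow(E, -1))))) = Add(5, Mul(-1, Mul(Rational(1, 2), Pow(E, -1), Add(-8, E)))) = Add(5, Mul(Rational(-1, 2), Pow(E, -1), Add(-8, E))))
Function('K')(R) = Add(13, Pow(R, 2), Mul(Rational(11, 2), R)) (Function('K')(R) = Add(Add(Pow(R, 2), Mul(Add(Rational(9, 2), Mul(4, Pow(4, -1))), R)), 13) = Add(Add(Pow(R, 2), Mul(Add(Rational(9, 2), Mul(4, Rational(1, 4))), R)), 13) = Add(Add(Pow(R, 2), Mul(Add(Rational(9, 2), 1), R)), 13) = Add(Add(Pow(R, 2), Mul(Rational(11, 2), R)), 13) = Add(13, Pow(R, 2), Mul(Rational(11, 2), R)))
Add(Mul(18, Function('x')(Function('I')(-3))), Function('K')(11)) = Add(Mul(18, Mul(8, -4)), Add(13, Pow(11, 2), Mul(Rational(11, 2), 11))) = Add(Mul(18, -32), Add(13, 121, Rational(121, 2))) = Add(-576, Rational(389, 2)) = Rational(-763, 2)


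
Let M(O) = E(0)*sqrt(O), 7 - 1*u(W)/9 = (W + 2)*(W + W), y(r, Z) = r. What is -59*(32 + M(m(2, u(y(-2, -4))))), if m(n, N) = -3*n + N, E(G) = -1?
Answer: -1888 + 59*sqrt(57) ≈ -1442.6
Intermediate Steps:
u(W) = 63 - 18*W*(2 + W) (u(W) = 63 - 9*(W + 2)*(W + W) = 63 - 9*(2 + W)*2*W = 63 - 18*W*(2 + W))
m(n, N) = N - 3*n
M(O) = -sqrt(O)
-59*(32 + M(m(2, u(y(-2, -4))))) = -59*(32 - sqrt((63 - 36*(-2) - 18*(-2)**2) - 3*2)) = -59*(32 - sqrt((63 + 72 - 18*4) - 6)) = -59*(32 - sqrt((63 + 72 - 72) - 6)) = -59*(32 - sqrt(63 - 6)) = -59*(32 - sqrt(57)) = -1888 + 59*sqrt(57)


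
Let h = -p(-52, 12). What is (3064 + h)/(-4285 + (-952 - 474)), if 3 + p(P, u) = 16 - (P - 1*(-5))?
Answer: -3004/5711 ≈ -0.52600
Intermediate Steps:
p(P, u) = 8 - P (p(P, u) = -3 + (16 - (P - 1*(-5))) = -3 + (16 - (P + 5)) = -3 + (16 - (5 + P)) = -3 + (16 + (-5 - P)) = -3 + (11 - P) = 8 - P)
h = -60 (h = -(8 - 1*(-52)) = -(8 + 52) = -1*60 = -60)
(3064 + h)/(-4285 + (-952 - 474)) = (3064 - 60)/(-4285 + (-952 - 474)) = 3004/(-4285 - 1426) = 3004/(-5711) = 3004*(-1/5711) = -3004/5711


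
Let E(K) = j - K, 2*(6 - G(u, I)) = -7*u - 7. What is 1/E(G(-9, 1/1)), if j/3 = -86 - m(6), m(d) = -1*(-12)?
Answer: -1/272 ≈ -0.0036765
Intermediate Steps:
m(d) = 12
G(u, I) = 19/2 + 7*u/2 (G(u, I) = 6 - (-7*u - 7)/2 = 6 - (-7 - 7*u)/2 = 6 + (7/2 + 7*u/2) = 19/2 + 7*u/2)
j = -294 (j = 3*(-86 - 1*12) = 3*(-86 - 12) = 3*(-98) = -294)
E(K) = -294 - K
1/E(G(-9, 1/1)) = 1/(-294 - (19/2 + (7/2)*(-9))) = 1/(-294 - (19/2 - 63/2)) = 1/(-294 - 1*(-22)) = 1/(-294 + 22) = 1/(-272) = -1/272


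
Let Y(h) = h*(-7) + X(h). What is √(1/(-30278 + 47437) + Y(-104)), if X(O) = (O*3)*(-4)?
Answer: √581796228415/17159 ≈ 44.452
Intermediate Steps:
X(O) = -12*O (X(O) = (3*O)*(-4) = -12*O)
Y(h) = -19*h (Y(h) = h*(-7) - 12*h = -7*h - 12*h = -19*h)
√(1/(-30278 + 47437) + Y(-104)) = √(1/(-30278 + 47437) - 19*(-104)) = √(1/17159 + 1976) = √(33906185/17159) = √581796228415/17159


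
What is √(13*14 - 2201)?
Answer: I*√2019 ≈ 44.933*I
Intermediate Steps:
√(13*14 - 2201) = √(182 - 2201) = √(-2019) = I*√2019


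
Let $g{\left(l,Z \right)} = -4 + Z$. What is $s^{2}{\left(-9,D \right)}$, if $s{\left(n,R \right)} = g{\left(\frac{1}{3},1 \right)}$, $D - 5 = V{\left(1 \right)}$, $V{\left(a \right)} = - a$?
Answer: $9$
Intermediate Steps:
$D = 4$ ($D = 5 - 1 = 4$)
$s{\left(n,R \right)} = -3$ ($s{\left(n,R \right)} = -4 + 1 = -3$)
$s^{2}{\left(-9,D \right)} = \left(-3\right)^{2} = 9$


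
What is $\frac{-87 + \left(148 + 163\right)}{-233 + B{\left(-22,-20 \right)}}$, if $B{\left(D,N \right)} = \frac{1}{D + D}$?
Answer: $- \frac{9856}{10253} \approx -0.96128$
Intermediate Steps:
$B{\left(D,N \right)} = \frac{1}{2 D}$
$\frac{-87 + \left(148 + 163\right)}{-233 + B{\left(-22,-20 \right)}} = \frac{-87 + \left(148 + 163\right)}{-233 + \frac{1}{2 \left(-22\right)}} = \frac{-87 + 311}{-233 + \frac{1}{2} \left(- \frac{1}{22}\right)} = \frac{224}{-233 - \frac{1}{44}} = \frac{224}{- \frac{10253}{44}} = 224 \left(- \frac{44}{10253}\right) = - \frac{9856}{10253}$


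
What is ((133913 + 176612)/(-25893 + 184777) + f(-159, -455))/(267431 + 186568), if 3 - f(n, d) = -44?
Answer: 2592691/24044392372 ≈ 0.00010783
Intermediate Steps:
f(n, d) = 47 (f(n, d) = 3 - 1*(-44) = 3 + 44 = 47)
((133913 + 176612)/(-25893 + 184777) + f(-159, -455))/(267431 + 186568) = ((133913 + 176612)/(-25893 + 184777) + 47)/(267431 + 186568) = (310525/158884 + 47)/453999 = (310525*(1/158884) + 47)*(1/453999) = (310525/158884 + 47)*(1/453999) = (7778073/158884)*(1/453999) = 2592691/24044392372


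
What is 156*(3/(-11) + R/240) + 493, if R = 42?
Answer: 52553/110 ≈ 477.75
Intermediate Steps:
156*(3/(-11) + R/240) + 493 = 156*(3/(-11) + 42/240) + 493 = 156*(3*(-1/11) + 42*(1/240)) + 493 = 156*(-3/11 + 7/40) + 493 = 156*(-43/440) + 493 = -1677/110 + 493 = 52553/110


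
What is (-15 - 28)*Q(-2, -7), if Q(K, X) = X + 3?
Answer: 172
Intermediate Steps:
Q(K, X) = 3 + X
(-15 - 28)*Q(-2, -7) = (-15 - 28)*(3 - 7) = -43*(-4) = 172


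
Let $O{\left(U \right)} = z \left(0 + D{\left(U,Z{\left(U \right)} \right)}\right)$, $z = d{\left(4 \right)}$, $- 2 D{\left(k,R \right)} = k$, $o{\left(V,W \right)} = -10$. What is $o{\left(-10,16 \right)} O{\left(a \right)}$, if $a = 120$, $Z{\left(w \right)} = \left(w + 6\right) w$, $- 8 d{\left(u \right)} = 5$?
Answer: $-375$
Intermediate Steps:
$d{\left(u \right)} = - \frac{5}{8}$ ($d{\left(u \right)} = \left(- \frac{1}{8}\right) 5 = - \frac{5}{8}$)
$Z{\left(w \right)} = w \left(6 + w\right)$ ($Z{\left(w \right)} = \left(6 + w\right) w = w \left(6 + w\right)$)
$D{\left(k,R \right)} = - \frac{k}{2}$
$z = - \frac{5}{8} \approx -0.625$
$O{\left(U \right)} = \frac{5 U}{16}$ ($O{\left(U \right)} = - \frac{5 \left(0 - \frac{U}{2}\right)}{8} = - \frac{5 \left(- \frac{U}{2}\right)}{8} = \frac{5 U}{16}$)
$o{\left(-10,16 \right)} O{\left(a \right)} = - 10 \cdot \frac{5}{16} \cdot 120 = \left(-10\right) \frac{75}{2} = -375$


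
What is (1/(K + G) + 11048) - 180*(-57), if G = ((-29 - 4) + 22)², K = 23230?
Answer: 497563109/23351 ≈ 21308.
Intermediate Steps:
G = 121 (G = (-33 + 22)² = (-11)² = 121)
(1/(K + G) + 11048) - 180*(-57) = (1/(23230 + 121) + 11048) - 180*(-57) = (1/23351 + 11048) + 10260 = 257981849/23351 + 10260 = 497563109/23351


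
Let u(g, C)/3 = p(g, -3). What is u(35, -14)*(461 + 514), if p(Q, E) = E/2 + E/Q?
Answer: -64935/14 ≈ -4638.2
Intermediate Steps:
p(Q, E) = E/2 + E/Q (p(Q, E) = E*(½) + E/Q = E/2 + E/Q)
u(g, C) = -9/2 - 9/g (u(g, C) = 3*((½)*(-3) - 3/g) = 3*(-3/2 - 3/g) = -9/2 - 9/g)
u(35, -14)*(461 + 514) = (-9/2 - 9/35)*(461 + 514) = (-9/2 - 9*1/35)*975 = (-9/2 - 9/35)*975 = -333/70*975 = -64935/14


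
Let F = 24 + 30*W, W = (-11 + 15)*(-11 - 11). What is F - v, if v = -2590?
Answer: -26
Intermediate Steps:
W = -88 (W = 4*(-22) = -88)
F = -2616 (F = 24 + 30*(-88) = 24 - 2640 = -2616)
F - v = -2616 - 1*(-2590) = -2616 + 2590 = -26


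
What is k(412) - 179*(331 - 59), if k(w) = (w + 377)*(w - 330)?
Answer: 16010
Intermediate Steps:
k(w) = (-330 + w)*(377 + w) (k(w) = (377 + w)*(-330 + w) = (-330 + w)*(377 + w))
k(412) - 179*(331 - 59) = (-124410 + 412² + 47*412) - 179*(331 - 59) = (-124410 + 169744 + 19364) - 179*272 = 64698 - 1*48688 = 64698 - 48688 = 16010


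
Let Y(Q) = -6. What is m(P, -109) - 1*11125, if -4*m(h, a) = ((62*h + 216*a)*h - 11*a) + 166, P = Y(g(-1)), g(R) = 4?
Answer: -189361/4 ≈ -47340.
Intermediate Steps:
P = -6
m(h, a) = -83/2 + 11*a/4 - h*(62*h + 216*a)/4 (m(h, a) = -(((62*h + 216*a)*h - 11*a) + 166)/4 = -((h*(62*h + 216*a) - 11*a) + 166)/4 = -((-11*a + h*(62*h + 216*a)) + 166)/4 = -(166 - 11*a + h*(62*h + 216*a))/4 = -83/2 + 11*a/4 - h*(62*h + 216*a)/4)
m(P, -109) - 1*11125 = (-83/2 - 31/2*(-6)² + (11/4)*(-109) - 54*(-109)*(-6)) - 1*11125 = (-83/2 - 31/2*36 - 1199/4 - 35316) - 11125 = (-83/2 - 558 - 1199/4 - 35316) - 11125 = -144861/4 - 11125 = -189361/4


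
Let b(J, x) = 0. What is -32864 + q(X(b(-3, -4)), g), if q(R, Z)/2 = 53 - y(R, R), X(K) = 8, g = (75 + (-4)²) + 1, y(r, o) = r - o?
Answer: -32758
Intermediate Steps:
g = 92 (g = (75 + 16) + 1 = 91 + 1 = 92)
q(R, Z) = 106 (q(R, Z) = 2*(53 - (R - R)) = 2*(53 - 1*0) = 2*(53 + 0) = 2*53 = 106)
-32864 + q(X(b(-3, -4)), g) = -32864 + 106 = -32758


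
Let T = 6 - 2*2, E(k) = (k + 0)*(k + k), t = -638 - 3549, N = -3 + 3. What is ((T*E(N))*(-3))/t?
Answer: 0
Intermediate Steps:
N = 0
t = -4187
E(k) = 2*k² (E(k) = k*(2*k) = 2*k²)
T = 2 (T = 6 - 4 = 2)
((T*E(N))*(-3))/t = ((2*(2*0²))*(-3))/(-4187) = ((2*(2*0))*(-3))*(-1/4187) = ((2*0)*(-3))*(-1/4187) = (0*(-3))*(-1/4187) = 0*(-1/4187) = 0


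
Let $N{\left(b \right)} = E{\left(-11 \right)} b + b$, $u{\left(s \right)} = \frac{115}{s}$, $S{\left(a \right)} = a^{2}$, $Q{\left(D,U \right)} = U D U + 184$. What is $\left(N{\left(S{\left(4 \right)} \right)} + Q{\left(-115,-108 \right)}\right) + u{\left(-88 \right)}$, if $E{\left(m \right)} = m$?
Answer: $- \frac{118037683}{88} \approx -1.3413 \cdot 10^{6}$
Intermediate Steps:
$Q{\left(D,U \right)} = 184 + D U^{2}$ ($Q{\left(D,U \right)} = D U U + 184 = D U^{2} + 184 = 184 + D U^{2}$)
$N{\left(b \right)} = - 10 b$ ($N{\left(b \right)} = - 11 b + b = - 10 b$)
$\left(N{\left(S{\left(4 \right)} \right)} + Q{\left(-115,-108 \right)}\right) + u{\left(-88 \right)} = \left(- 10 \cdot 4^{2} + \left(184 - 115 \left(-108\right)^{2}\right)\right) + \frac{115}{-88} = \left(\left(-10\right) 16 + \left(184 - 1341360\right)\right) + 115 \left(- \frac{1}{88}\right) = \left(-160 + \left(184 - 1341360\right)\right) - \frac{115}{88} = \left(-160 - 1341176\right) - \frac{115}{88} = -1341336 - \frac{115}{88} = - \frac{118037683}{88}$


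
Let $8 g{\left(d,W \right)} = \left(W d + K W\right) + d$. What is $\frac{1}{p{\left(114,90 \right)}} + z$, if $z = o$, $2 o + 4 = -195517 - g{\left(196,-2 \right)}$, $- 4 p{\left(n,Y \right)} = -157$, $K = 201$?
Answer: $- \frac{122740213}{1256} \approx -97723.0$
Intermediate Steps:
$p{\left(n,Y \right)} = \frac{157}{4}$ ($p{\left(n,Y \right)} = \left(- \frac{1}{4}\right) \left(-157\right) = \frac{157}{4}$)
$g{\left(d,W \right)} = \frac{d}{8} + \frac{201 W}{8} + \frac{W d}{8}$ ($g{\left(d,W \right)} = \frac{\left(W d + 201 W\right) + d}{8} = \frac{\left(201 W + W d\right) + d}{8} = \frac{d + 201 W + W d}{8} = \frac{d}{8} + \frac{201 W}{8} + \frac{W d}{8}$)
$o = - \frac{781785}{8}$ ($o = -2 + \frac{-195517 - \left(\frac{1}{8} \cdot 196 + \frac{201}{8} \left(-2\right) + \frac{1}{8} \left(-2\right) 196\right)}{2} = -2 + \frac{-195517 - \left(\frac{49}{2} - \frac{201}{4} - 49\right)}{2} = -2 + \frac{-195517 - - \frac{299}{4}}{2} = -2 + \frac{-195517 + \frac{299}{4}}{2} = -2 + \frac{1}{2} \left(- \frac{781769}{4}\right) = -2 - \frac{781769}{8} = - \frac{781785}{8} \approx -97723.0$)
$z = - \frac{781785}{8} \approx -97723.0$
$\frac{1}{p{\left(114,90 \right)}} + z = \frac{1}{\frac{157}{4}} - \frac{781785}{8} = \frac{4}{157} - \frac{781785}{8} = - \frac{122740213}{1256}$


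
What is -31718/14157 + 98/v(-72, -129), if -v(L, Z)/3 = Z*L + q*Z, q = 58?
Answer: -152765/67639 ≈ -2.2585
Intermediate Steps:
v(L, Z) = -174*Z - 3*L*Z (v(L, Z) = -3*(Z*L + 58*Z) = -3*(L*Z + 58*Z) = -3*(58*Z + L*Z) = -174*Z - 3*L*Z)
-31718/14157 + 98/v(-72, -129) = -31718/14157 + 98/((-3*(-129)*(58 - 72))) = -31718*1/14157 + 98/((-3*(-129)*(-14))) = -31718/14157 + 98/(-5418) = -31718/14157 + 98*(-1/5418) = -31718/14157 - 7/387 = -152765/67639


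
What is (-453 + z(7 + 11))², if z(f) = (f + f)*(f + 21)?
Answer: 904401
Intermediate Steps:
z(f) = 2*f*(21 + f) (z(f) = (2*f)*(21 + f) = 2*f*(21 + f))
(-453 + z(7 + 11))² = (-453 + 2*(7 + 11)*(21 + (7 + 11)))² = (-453 + 2*18*(21 + 18))² = (-453 + 2*18*39)² = (-453 + 1404)² = 951² = 904401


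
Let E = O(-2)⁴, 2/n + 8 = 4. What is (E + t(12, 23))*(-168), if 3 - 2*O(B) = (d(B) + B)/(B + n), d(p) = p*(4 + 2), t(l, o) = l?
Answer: -3119781/1250 ≈ -2495.8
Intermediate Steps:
n = -½ (n = 2/(-8 + 4) = 2/(-4) = 2*(-¼) = -½ ≈ -0.50000)
d(p) = 6*p (d(p) = p*6 = 6*p)
O(B) = 3/2 - 7*B/(2*(-½ + B)) (O(B) = 3/2 - (6*B + B)/(2*(B - ½)) = 3/2 - 7*B/(2*(-½ + B)))
E = 28561/10000 (E = ((-3 - 8*(-2))/(2*(-1 + 2*(-2))))⁴ = ((-3 + 16)/(2*(-1 - 4)))⁴ = ((½)*13/(-5))⁴ = ((½)*(-⅕)*13)⁴ = (-13/10)⁴ = 28561/10000 ≈ 2.8561)
(E + t(12, 23))*(-168) = (28561/10000 + 12)*(-168) = (148561/10000)*(-168) = -3119781/1250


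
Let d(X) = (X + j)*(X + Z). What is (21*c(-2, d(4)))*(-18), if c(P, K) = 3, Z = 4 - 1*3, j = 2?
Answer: -1134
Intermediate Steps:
Z = 1 (Z = 4 - 3 = 1)
d(X) = (1 + X)*(2 + X) (d(X) = (X + 2)*(X + 1) = (2 + X)*(1 + X) = (1 + X)*(2 + X))
(21*c(-2, d(4)))*(-18) = (21*3)*(-18) = 63*(-18) = -1134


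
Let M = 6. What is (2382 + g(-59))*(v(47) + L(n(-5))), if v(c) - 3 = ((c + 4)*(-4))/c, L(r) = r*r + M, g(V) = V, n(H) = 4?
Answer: 2255633/47 ≈ 47992.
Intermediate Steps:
L(r) = 6 + r² (L(r) = r*r + 6 = r² + 6 = 6 + r²)
v(c) = 3 + (-16 - 4*c)/c (v(c) = 3 + ((c + 4)*(-4))/c = 3 + ((4 + c)*(-4))/c = 3 + (-16 - 4*c)/c)
(2382 + g(-59))*(v(47) + L(n(-5))) = (2382 - 59)*((-16 - 1*47)/47 + (6 + 4²)) = 2323*((-16 - 47)/47 + (6 + 16)) = 2323*((1/47)*(-63) + 22) = 2323*(-63/47 + 22) = 2323*(971/47) = 2255633/47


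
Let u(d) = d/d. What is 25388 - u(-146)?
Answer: 25387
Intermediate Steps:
u(d) = 1
25388 - u(-146) = 25388 - 1*1 = 25388 - 1 = 25387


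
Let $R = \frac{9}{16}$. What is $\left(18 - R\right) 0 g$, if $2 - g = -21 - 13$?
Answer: $0$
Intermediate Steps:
$R = \frac{9}{16}$ ($R = 9 \cdot \frac{1}{16} = \frac{9}{16} \approx 0.5625$)
$g = 36$ ($g = 2 - \left(-21 - 13\right) = 2 - -34 = 2 + 34 = 36$)
$\left(18 - R\right) 0 g = \left(18 - \frac{9}{16}\right) 0 \cdot 36 = \frac{279}{16} \cdot 0 \cdot 36 = 0 \cdot 36 = 0$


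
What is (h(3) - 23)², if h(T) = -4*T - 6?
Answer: 1681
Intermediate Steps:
h(T) = -6 - 4*T
(h(3) - 23)² = ((-6 - 4*3) - 23)² = ((-6 - 12) - 23)² = (-18 - 23)² = (-41)² = 1681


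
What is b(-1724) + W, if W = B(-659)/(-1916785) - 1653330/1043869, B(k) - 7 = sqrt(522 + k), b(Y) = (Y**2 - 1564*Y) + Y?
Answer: 11338516770039076887/2000872441165 - I*sqrt(137)/1916785 ≈ 5.6668e+6 - 6.1064e-6*I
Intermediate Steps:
b(Y) = Y**2 - 1563*Y
B(k) = 7 + sqrt(522 + k)
W = -3169085451133/2000872441165 - I*sqrt(137)/1916785 (W = (7 + sqrt(522 - 659))/(-1916785) - 1653330/1043869 = (7 + sqrt(-137))*(-1/1916785) - 1653330*1/1043869 = (7 + I*sqrt(137))*(-1/1916785) - 1653330/1043869 = (-7/1916785 - I*sqrt(137)/1916785) - 1653330/1043869 = -3169085451133/2000872441165 - I*sqrt(137)/1916785 ≈ -1.5839 - 6.1064e-6*I)
b(-1724) + W = -1724*(-1563 - 1724) + (-3169085451133/2000872441165 - I*sqrt(137)/1916785) = -1724*(-3287) + (-3169085451133/2000872441165 - I*sqrt(137)/1916785) = 5666788 + (-3169085451133/2000872441165 - I*sqrt(137)/1916785) = 11338516770039076887/2000872441165 - I*sqrt(137)/1916785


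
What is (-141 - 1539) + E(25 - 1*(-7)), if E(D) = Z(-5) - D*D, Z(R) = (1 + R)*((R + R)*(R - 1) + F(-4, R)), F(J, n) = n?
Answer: -2924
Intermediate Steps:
Z(R) = (1 + R)*(R + 2*R*(-1 + R)) (Z(R) = (1 + R)*((R + R)*(R - 1) + R) = (1 + R)*((2*R)*(-1 + R) + R) = (1 + R)*(2*R*(-1 + R) + R) = (1 + R)*(R + 2*R*(-1 + R)))
E(D) = -220 - D**2 (E(D) = -5*(-1 - 5 + 2*(-5)**2) - D*D = -5*(-1 - 5 + 2*25) - D**2 = -5*(-1 - 5 + 50) - D**2 = -5*44 - D**2 = -220 - D**2)
(-141 - 1539) + E(25 - 1*(-7)) = (-141 - 1539) + (-220 - (25 - 1*(-7))**2) = -1680 + (-220 - (25 + 7)**2) = -1680 + (-220 - 1*32**2) = -1680 + (-220 - 1*1024) = -1680 + (-220 - 1024) = -1680 - 1244 = -2924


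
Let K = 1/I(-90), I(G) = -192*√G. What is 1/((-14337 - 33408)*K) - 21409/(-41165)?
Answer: 21409/41165 + 64*I*√10/5305 ≈ 0.52008 + 0.03815*I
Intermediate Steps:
K = I*√10/5760 (K = 1/(-576*I*√10) = I*√10/5760 ≈ 0.00054901*I)
1/((-14337 - 33408)*K) - 21409/(-41165) = 1/((-14337 - 33408)*((I*√10/5760))) - 21409/(-41165) = (-576*I*√10)/(-47745) - 21409*(-1/41165) = -(-64)*I*√10/5305 + 21409/41165 = 64*I*√10/5305 + 21409/41165 = 21409/41165 + 64*I*√10/5305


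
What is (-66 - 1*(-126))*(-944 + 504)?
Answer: -26400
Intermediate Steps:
(-66 - 1*(-126))*(-944 + 504) = (-66 + 126)*(-440) = 60*(-440) = -26400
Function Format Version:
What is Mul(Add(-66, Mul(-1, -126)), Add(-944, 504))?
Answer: -26400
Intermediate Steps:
Mul(Add(-66, Mul(-1, -126)), Add(-944, 504)) = Mul(Add(-66, 126), -440) = Mul(60, -440) = -26400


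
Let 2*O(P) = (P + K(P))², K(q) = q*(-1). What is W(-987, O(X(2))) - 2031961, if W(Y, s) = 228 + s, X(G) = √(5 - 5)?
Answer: -2031733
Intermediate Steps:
K(q) = -q
X(G) = 0 (X(G) = √0 = 0)
O(P) = 0 (O(P) = (P - P)²/2 = (½)*0² = (½)*0 = 0)
W(-987, O(X(2))) - 2031961 = (228 + 0) - 2031961 = 228 - 2031961 = -2031733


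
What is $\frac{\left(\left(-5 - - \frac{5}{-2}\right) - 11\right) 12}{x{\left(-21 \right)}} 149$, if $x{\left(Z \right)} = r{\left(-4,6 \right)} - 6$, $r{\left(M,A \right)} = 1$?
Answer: $\frac{33078}{5} \approx 6615.6$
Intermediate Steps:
$x{\left(Z \right)} = -5$ ($x{\left(Z \right)} = 1 - 6 = -5$)
$\frac{\left(\left(-5 - - \frac{5}{-2}\right) - 11\right) 12}{x{\left(-21 \right)}} 149 = \frac{\left(\left(-5 - - \frac{5}{-2}\right) - 11\right) 12}{-5} \cdot 149 = \left(\left(-5 - \left(-5\right) \left(- \frac{1}{2}\right)\right) - 11\right) 12 \left(- \frac{1}{5}\right) 149 = \left(\left(-5 - \frac{5}{2}\right) - 11\right) 12 \left(- \frac{1}{5}\right) 149 = \left(- \frac{15}{2} - 11\right) 12 \left(- \frac{1}{5}\right) 149 = \left(- \frac{37}{2}\right) 12 \left(- \frac{1}{5}\right) 149 = \left(-222\right) \left(- \frac{1}{5}\right) 149 = \frac{222}{5} \cdot 149 = \frac{33078}{5}$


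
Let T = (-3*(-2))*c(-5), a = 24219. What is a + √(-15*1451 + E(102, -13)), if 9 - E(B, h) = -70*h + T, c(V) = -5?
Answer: 24219 + 2*I*√5659 ≈ 24219.0 + 150.45*I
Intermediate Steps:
T = -30 (T = -3*(-2)*(-5) = 6*(-5) = -30)
E(B, h) = 39 + 70*h (E(B, h) = 9 - (-70*h - 30) = 9 - (-30 - 70*h) = 9 + (30 + 70*h) = 39 + 70*h)
a + √(-15*1451 + E(102, -13)) = 24219 + √(-15*1451 + (39 + 70*(-13))) = 24219 + √(-21765 + (39 - 910)) = 24219 + √(-21765 - 871) = 24219 + √(-22636) = 24219 + 2*I*√5659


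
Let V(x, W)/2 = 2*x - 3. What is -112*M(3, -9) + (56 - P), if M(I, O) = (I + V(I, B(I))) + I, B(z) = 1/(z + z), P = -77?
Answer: -1211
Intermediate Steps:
B(z) = 1/(2*z)
V(x, W) = -6 + 4*x (V(x, W) = 2*(2*x - 3) = 2*(-3 + 2*x) = -6 + 4*x)
M(I, O) = -6 + 6*I (M(I, O) = (I + (-6 + 4*I)) + I = (-6 + 5*I) + I = -6 + 6*I)
-112*M(3, -9) + (56 - P) = -112*(-6 + 6*3) + (56 - 1*(-77)) = -112*(-6 + 18) + (56 + 77) = -112*12 + 133 = -1344 + 133 = -1211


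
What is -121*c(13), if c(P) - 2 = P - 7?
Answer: -968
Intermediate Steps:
c(P) = -5 + P (c(P) = 2 + (P - 7) = 2 + (-7 + P) = -5 + P)
-121*c(13) = -121*(-5 + 13) = -121*8 = -968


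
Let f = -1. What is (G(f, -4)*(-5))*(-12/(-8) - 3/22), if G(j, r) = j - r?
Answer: -225/11 ≈ -20.455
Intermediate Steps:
(G(f, -4)*(-5))*(-12/(-8) - 3/22) = ((-1 - 1*(-4))*(-5))*(-12/(-8) - 3/22) = ((-1 + 4)*(-5))*(-12*(-⅛) - 3*1/22) = (3*(-5))*(3/2 - 3/22) = -15*15/11 = -225/11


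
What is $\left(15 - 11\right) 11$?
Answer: $44$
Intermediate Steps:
$\left(15 - 11\right) 11 = 4 \cdot 11 = 44$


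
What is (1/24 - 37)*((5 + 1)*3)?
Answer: -2661/4 ≈ -665.25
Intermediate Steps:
(1/24 - 37)*((5 + 1)*3) = (1/24 - 37)*(6*3) = -887/24*18 = -2661/4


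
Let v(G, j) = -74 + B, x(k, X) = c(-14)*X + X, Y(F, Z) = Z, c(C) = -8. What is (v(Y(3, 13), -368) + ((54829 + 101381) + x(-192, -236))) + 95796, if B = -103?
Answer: 253481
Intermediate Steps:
x(k, X) = -7*X (x(k, X) = -8*X + X = -7*X)
v(G, j) = -177 (v(G, j) = -74 - 103 = -177)
(v(Y(3, 13), -368) + ((54829 + 101381) + x(-192, -236))) + 95796 = (-177 + ((54829 + 101381) - 7*(-236))) + 95796 = (-177 + (156210 + 1652)) + 95796 = (-177 + 157862) + 95796 = 157685 + 95796 = 253481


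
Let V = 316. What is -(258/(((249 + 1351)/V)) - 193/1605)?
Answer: -3263591/64200 ≈ -50.835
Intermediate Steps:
-(258/(((249 + 1351)/V)) - 193/1605) = -(258/(((249 + 1351)/316)) - 193/1605) = -(258/((1600*(1/316))) - 193*1/1605) = -(258/(400/79) - 193/1605) = -(258*(79/400) - 193/1605) = -(10191/200 - 193/1605) = -1*3263591/64200 = -3263591/64200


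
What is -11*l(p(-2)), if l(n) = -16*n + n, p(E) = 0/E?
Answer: 0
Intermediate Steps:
p(E) = 0
l(n) = -15*n
-11*l(p(-2)) = -(-165)*0 = -11*0 = 0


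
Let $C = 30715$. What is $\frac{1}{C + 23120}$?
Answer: $\frac{1}{53835} \approx 1.8575 \cdot 10^{-5}$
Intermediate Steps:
$\frac{1}{C + 23120} = \frac{1}{30715 + 23120} = \frac{1}{53835}$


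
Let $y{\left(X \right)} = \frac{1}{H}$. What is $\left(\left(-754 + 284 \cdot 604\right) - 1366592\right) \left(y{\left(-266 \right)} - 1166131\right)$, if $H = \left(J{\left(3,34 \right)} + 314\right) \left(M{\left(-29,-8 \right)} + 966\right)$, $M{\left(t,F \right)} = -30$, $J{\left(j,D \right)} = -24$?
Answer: $\frac{37851523839850259}{27144} \approx 1.3945 \cdot 10^{12}$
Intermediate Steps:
$H = 271440$ ($H = \left(-24 + 314\right) \left(-30 + 966\right) = 290 \cdot 936 = 271440$)
$y{\left(X \right)} = \frac{1}{271440}$
$\left(\left(-754 + 284 \cdot 604\right) - 1366592\right) \left(y{\left(-266 \right)} - 1166131\right) = \left(\left(-754 + 284 \cdot 604\right) - 1366592\right) \left(\frac{1}{271440} - 1166131\right) = \left(\left(-754 + 171536\right) - 1366592\right) \left(- \frac{316534598639}{271440}\right) = \left(170782 - 1366592\right) \left(- \frac{316534598639}{271440}\right) = \left(-1195810\right) \left(- \frac{316534598639}{271440}\right) = \frac{37851523839850259}{27144}$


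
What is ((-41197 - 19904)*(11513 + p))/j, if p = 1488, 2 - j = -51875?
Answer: -794374101/51877 ≈ -15313.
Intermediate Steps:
j = 51877 (j = 2 - 1*(-51875) = 2 + 51875 = 51877)
((-41197 - 19904)*(11513 + p))/j = ((-41197 - 19904)*(11513 + 1488))/51877 = -61101*13001*(1/51877) = -794374101*1/51877 = -794374101/51877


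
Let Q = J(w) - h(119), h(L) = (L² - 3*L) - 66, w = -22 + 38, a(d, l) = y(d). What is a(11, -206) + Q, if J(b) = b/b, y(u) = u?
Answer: -13726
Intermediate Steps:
a(d, l) = d
w = 16
J(b) = 1
h(L) = -66 + L² - 3*L
Q = -13737 (Q = 1 - (-66 + 119² - 3*119) = 1 - (-66 + 14161 - 357) = 1 - 1*13738 = 1 - 13738 = -13737)
a(11, -206) + Q = 11 - 13737 = -13726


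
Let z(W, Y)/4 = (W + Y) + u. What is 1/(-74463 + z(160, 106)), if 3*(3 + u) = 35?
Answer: -3/220093 ≈ -1.3631e-5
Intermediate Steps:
u = 26/3 (u = -3 + (⅓)*35 = -3 + 35/3 = 26/3 ≈ 8.6667)
z(W, Y) = 104/3 + 4*W + 4*Y (z(W, Y) = 4*((W + Y) + 26/3) = 4*(26/3 + W + Y) = 104/3 + 4*W + 4*Y)
1/(-74463 + z(160, 106)) = 1/(-74463 + (104/3 + 4*160 + 4*106)) = 1/(-74463 + (104/3 + 640 + 424)) = 1/(-74463 + 3296/3) = 1/(-220093/3) = -3/220093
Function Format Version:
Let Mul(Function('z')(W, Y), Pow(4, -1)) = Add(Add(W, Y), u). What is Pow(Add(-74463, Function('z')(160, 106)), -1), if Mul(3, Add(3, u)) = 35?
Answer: Rational(-3, 220093) ≈ -1.3631e-5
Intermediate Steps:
u = Rational(26, 3) (u = Add(-3, Mul(Rational(1, 3), 35)) = Add(-3, Rational(35, 3)) = Rational(26, 3) ≈ 8.6667)
Function('z')(W, Y) = Add(Rational(104, 3), Mul(4, W), Mul(4, Y)) (Function('z')(W, Y) = Mul(4, Add(Add(W, Y), Rational(26, 3))) = Mul(4, Add(Rational(26, 3), W, Y)) = Add(Rational(104, 3), Mul(4, W), Mul(4, Y)))
Pow(Add(-74463, Function('z')(160, 106)), -1) = Pow(Add(-74463, Add(Rational(104, 3), Mul(4, 160), Mul(4, 106))), -1) = Pow(Add(-74463, Add(Rational(104, 3), 640, 424)), -1) = Pow(Add(-74463, Rational(3296, 3)), -1) = Pow(Rational(-220093, 3), -1) = Rational(-3, 220093)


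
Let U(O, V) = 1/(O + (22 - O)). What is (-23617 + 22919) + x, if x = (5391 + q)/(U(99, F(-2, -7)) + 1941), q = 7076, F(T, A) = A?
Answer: -29532420/42703 ≈ -691.58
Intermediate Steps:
U(O, V) = 1/22
x = 274274/42703 (x = (5391 + 7076)/(1/22 + 1941) = 12467/(42703/22) = 12467*(22/42703) = 274274/42703 ≈ 6.4228)
(-23617 + 22919) + x = (-23617 + 22919) + 274274/42703 = -698 + 274274/42703 = -29532420/42703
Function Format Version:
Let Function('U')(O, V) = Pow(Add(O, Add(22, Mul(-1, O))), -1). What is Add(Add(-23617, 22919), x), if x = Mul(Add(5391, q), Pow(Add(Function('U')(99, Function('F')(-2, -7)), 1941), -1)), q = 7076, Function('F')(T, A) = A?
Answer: Rational(-29532420, 42703) ≈ -691.58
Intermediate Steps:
Function('U')(O, V) = Rational(1, 22) (Function('U')(O, V) = Pow(22, -1) = Rational(1, 22))
x = Rational(274274, 42703) (x = Mul(Add(5391, 7076), Pow(Add(Rational(1, 22), 1941), -1)) = Mul(12467, Pow(Rational(42703, 22), -1)) = Mul(12467, Rational(22, 42703)) = Rational(274274, 42703) ≈ 6.4228)
Add(Add(-23617, 22919), x) = Add(Add(-23617, 22919), Rational(274274, 42703)) = Add(-698, Rational(274274, 42703)) = Rational(-29532420, 42703)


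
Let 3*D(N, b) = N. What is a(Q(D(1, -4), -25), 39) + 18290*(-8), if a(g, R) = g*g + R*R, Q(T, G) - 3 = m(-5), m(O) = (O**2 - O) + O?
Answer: -144015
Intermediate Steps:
m(O) = O**2
D(N, b) = N/3
Q(T, G) = 28 (Q(T, G) = 3 + (-5)**2 = 3 + 25 = 28)
a(g, R) = R**2 + g**2 (a(g, R) = g**2 + R**2 = R**2 + g**2)
a(Q(D(1, -4), -25), 39) + 18290*(-8) = (39**2 + 28**2) + 18290*(-8) = (1521 + 784) - 146320 = 2305 - 146320 = -144015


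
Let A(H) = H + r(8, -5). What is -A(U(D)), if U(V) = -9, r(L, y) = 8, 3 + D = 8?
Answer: 1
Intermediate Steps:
D = 5 (D = -3 + 8 = 5)
A(H) = 8 + H (A(H) = H + 8 = 8 + H)
-A(U(D)) = -(8 - 9) = -1*(-1) = 1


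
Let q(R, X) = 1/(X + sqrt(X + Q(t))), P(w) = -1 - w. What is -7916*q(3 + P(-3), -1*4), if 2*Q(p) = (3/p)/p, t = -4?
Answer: 1013248/637 + 158320*I*sqrt(10)/637 ≈ 1590.7 + 785.95*I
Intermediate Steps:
Q(p) = 3/(2*p**2) (Q(p) = ((3/p)/p)/2 = (3/p**2)/2 = 3/(2*p**2))
q(R, X) = 1/(X + sqrt(3/32 + X)) (q(R, X) = 1/(X + sqrt(X + (3/2)/(-4)**2)) = 1/(X + sqrt(X + (3/2)*(1/16))) = 1/(X + sqrt(X + 3/32)) = 1/(X + sqrt(3/32 + X)))
-7916*q(3 + P(-3), -1*4) = -63328/(8*(-1*4) + sqrt(2)*sqrt(3 + 32*(-1*4))) = -63328/(8*(-4) + sqrt(2)*sqrt(3 + 32*(-4))) = -63328/(-32 + sqrt(2)*sqrt(3 - 128)) = -63328/(-32 + sqrt(2)*sqrt(-125)) = -63328/(-32 + sqrt(2)*(5*I*sqrt(5))) = -63328/(-32 + 5*I*sqrt(10))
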